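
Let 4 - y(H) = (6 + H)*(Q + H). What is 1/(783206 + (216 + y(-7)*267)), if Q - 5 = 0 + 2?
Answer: 1/784490 ≈ 1.2747e-6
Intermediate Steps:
Q = 7 (Q = 5 + (0 + 2) = 5 + 2 = 7)
y(H) = 4 - (6 + H)*(7 + H)
1/(783206 + (216 + y(-7)*267)) = 1/(783206 + (216 + (-38 - 1*(-7)² - 13*(-7))*267)) = 1/(783206 + (216 + (-38 - 1*49 + 91)*267)) = 1/(783206 + (216 + (-38 - 49 + 91)*267)) = 1/(783206 + (216 + 4*267)) = 1/(783206 + (216 + 1068)) = 1/(783206 + 1284) = 1/784490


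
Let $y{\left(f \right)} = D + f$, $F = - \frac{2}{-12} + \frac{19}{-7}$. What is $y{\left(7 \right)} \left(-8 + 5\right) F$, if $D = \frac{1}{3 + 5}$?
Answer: $\frac{6099}{112} \approx 54.455$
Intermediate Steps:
$D = \frac{1}{8} \approx 0.125$
$F = - \frac{107}{42}$ ($F = \left(-2\right) \left(- \frac{1}{12}\right) + 19 \left(- \frac{1}{7}\right) = \frac{1}{6} - \frac{19}{7} = - \frac{107}{42} \approx -2.5476$)
$y{\left(f \right)} = \frac{1}{8} + f$
$y{\left(7 \right)} \left(-8 + 5\right) F = \left(\frac{1}{8} + 7\right) \left(-8 + 5\right) \left(- \frac{107}{42}\right) = \frac{57}{8} \left(-3\right) \left(- \frac{107}{42}\right) = \left(- \frac{171}{8}\right) \left(- \frac{107}{42}\right) = \frac{6099}{112}$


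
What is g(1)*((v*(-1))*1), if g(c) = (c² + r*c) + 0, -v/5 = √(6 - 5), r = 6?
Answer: 35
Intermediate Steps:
v = -5 (v = -5*√(6 - 5) = -5*√1 = -5*1 = -5)
g(c) = c² + 6*c (g(c) = (c² + 6*c) + 0 = c² + 6*c)
g(1)*((v*(-1))*1) = (1*(6 + 1))*(-5*(-1)*1) = (1*7)*(5*1) = 7*5 = 35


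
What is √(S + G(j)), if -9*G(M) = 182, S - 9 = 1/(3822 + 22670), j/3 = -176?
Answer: I*√17721048509/39738 ≈ 3.35*I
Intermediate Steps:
j = -528 (j = 3*(-176) = -528)
S = 238429/26492 (S = 9 + 1/(3822 + 22670) = 9 + 1/26492 = 238429/26492 ≈ 9.0000)
G(M) = -182/9 (G(M) = -⅑*182 = -182/9)
√(S + G(j)) = √(238429/26492 - 182/9) = √(-2675683/238428) = I*√17721048509/39738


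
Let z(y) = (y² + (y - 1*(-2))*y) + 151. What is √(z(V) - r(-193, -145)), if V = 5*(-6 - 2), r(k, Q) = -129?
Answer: 10*√34 ≈ 58.310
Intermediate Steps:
V = -40 (V = 5*(-8) = -40)
z(y) = 151 + y² + y*(2 + y) (z(y) = (y² + (y + 2)*y) + 151 = (y² + (2 + y)*y) + 151 = (y² + y*(2 + y)) + 151 = 151 + y² + y*(2 + y))
√(z(V) - r(-193, -145)) = √((151 + 2*(-40) + 2*(-40)²) - 1*(-129)) = √((151 - 80 + 2*1600) + 129) = √((151 - 80 + 3200) + 129) = √(3271 + 129) = √3400 = 10*√34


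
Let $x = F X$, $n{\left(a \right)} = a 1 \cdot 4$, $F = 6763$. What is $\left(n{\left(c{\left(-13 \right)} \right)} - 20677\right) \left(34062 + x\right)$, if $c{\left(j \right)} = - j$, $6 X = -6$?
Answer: $-563041875$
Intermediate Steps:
$X = -1$ ($X = \frac{1}{6} \left(-6\right) = -1$)
$n{\left(a \right)} = 4 a$ ($n{\left(a \right)} = a 4 = 4 a$)
$x = -6763$ ($x = 6763 \left(-1\right) = -6763$)
$\left(n{\left(c{\left(-13 \right)} \right)} - 20677\right) \left(34062 + x\right) = \left(4 \left(\left(-1\right) \left(-13\right)\right) - 20677\right) \left(34062 - 6763\right) = \left(4 \cdot 13 - 20677\right) 27299 = \left(52 - 20677\right) 27299 = \left(-20625\right) 27299 = -563041875$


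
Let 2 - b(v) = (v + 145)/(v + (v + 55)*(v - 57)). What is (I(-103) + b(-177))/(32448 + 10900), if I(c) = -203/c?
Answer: 11607035/126672089124 ≈ 9.1630e-5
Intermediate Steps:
b(v) = 2 - (145 + v)/(v + (-57 + v)*(55 + v)) (b(v) = 2 - (v + 145)/(v + (v + 55)*(v - 57)) = 2 - (145 + v)/(v + (55 + v)*(-57 + v)) = 2 - (145 + v)/(v + (-57 + v)*(55 + v)))
(I(-103) + b(-177))/(32448 + 10900) = (-203/(-103) + (6415 - 2*(-177)**2 + 3*(-177))/(3135 - 177 - 1*(-177)**2))/(32448 + 10900) = (-203*(-1/103) + (6415 - 2*31329 - 531)/(3135 - 177 - 1*31329))/43348 = (203/103 + (6415 - 62658 - 531)/(3135 - 177 - 31329))*(1/43348) = (203/103 - 56774/(-28371))*(1/43348) = (203/103 - 1/28371*(-56774))*(1/43348) = (203/103 + 56774/28371)*(1/43348) = (11607035/2922213)*(1/43348) = 11607035/126672089124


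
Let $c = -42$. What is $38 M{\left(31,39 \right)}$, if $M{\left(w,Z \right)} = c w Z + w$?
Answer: $-1928386$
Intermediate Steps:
$M{\left(w,Z \right)} = w - 42 Z w$ ($M{\left(w,Z \right)} = - 42 w Z + w = - 42 Z w + w = w - 42 Z w$)
$38 M{\left(31,39 \right)} = 38 \cdot 31 \left(1 - 1638\right) = 38 \cdot 31 \left(-1637\right) = 38 \left(-50747\right) = -1928386$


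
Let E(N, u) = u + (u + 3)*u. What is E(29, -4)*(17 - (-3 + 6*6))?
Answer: 0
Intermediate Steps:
E(N, u) = u + u*(3 + u) (E(N, u) = u + (3 + u)*u = u + u*(3 + u))
E(29, -4)*(17 - (-3 + 6*6)) = (-4*(4 - 4))*(17 - (-3 + 6*6)) = (-4*0)*(17 - (-3 + 36)) = 0*(17 - 1*33) = 0*(17 - 33) = 0*(-16) = 0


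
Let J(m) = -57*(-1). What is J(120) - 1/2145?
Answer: 122264/2145 ≈ 57.000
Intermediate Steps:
J(m) = 57
J(120) - 1/2145 = 57 - 1/2145 = 122264/2145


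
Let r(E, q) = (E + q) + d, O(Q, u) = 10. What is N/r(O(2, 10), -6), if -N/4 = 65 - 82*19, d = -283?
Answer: -5972/279 ≈ -21.405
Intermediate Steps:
N = 5972 (N = -4*(65 - 82*19) = -4*(65 - 1558) = -4*(-1493) = 5972)
r(E, q) = -283 + E + q (r(E, q) = (E + q) - 283 = -283 + E + q)
N/r(O(2, 10), -6) = 5972/(-283 + 10 - 6) = 5972/(-279) = 5972*(-1/279) = -5972/279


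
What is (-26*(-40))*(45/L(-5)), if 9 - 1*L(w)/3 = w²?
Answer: -975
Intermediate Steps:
L(w) = 27 - 3*w²
(-26*(-40))*(45/L(-5)) = (-26*(-40))*(45/(27 - 3*(-5)²)) = 1040*(45/(27 - 3*25)) = 1040*(45/(27 - 75)) = 1040*(45/(-48)) = 1040*(45*(-1/48)) = 1040*(-15/16) = -975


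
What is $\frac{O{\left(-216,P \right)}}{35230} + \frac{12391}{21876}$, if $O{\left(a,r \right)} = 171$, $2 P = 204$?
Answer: $\frac{220137863}{385345740} \approx 0.57127$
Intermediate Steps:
$P = 102$ ($P = \frac{1}{2} \cdot 204 = 102$)
$\frac{O{\left(-216,P \right)}}{35230} + \frac{12391}{21876} = \frac{171}{35230} + \frac{12391}{21876} = \frac{220137863}{385345740}$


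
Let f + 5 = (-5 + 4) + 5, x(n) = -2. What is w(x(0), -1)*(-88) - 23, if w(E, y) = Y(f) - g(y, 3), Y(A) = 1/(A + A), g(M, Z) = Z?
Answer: 285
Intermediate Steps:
f = -1 (f = -5 + ((-5 + 4) + 5) = -5 + (-1 + 5) = -5 + 4 = -1)
Y(A) = 1/(2*A)
w(E, y) = -7/2 (w(E, y) = (½)/(-1) - 1*3 = (½)*(-1) - 3 = -½ - 3 = -7/2)
w(x(0), -1)*(-88) - 23 = -7/2*(-88) - 23 = 308 - 23 = 285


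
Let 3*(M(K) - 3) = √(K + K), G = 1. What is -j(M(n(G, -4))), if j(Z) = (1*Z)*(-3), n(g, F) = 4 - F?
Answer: 13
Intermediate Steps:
M(K) = 3 + √2*√K/3 (M(K) = 3 + √(K + K)/3 = 3 + √(2*K)/3 = 3 + (√2*√K)/3 = 3 + √2*√K/3)
j(Z) = -3*Z (j(Z) = Z*(-3) = -3*Z)
-j(M(n(G, -4))) = -(-3)*(3 + √2*√(4 - 1*(-4))/3) = -(-3)*(3 + √2*√(4 + 4)/3) = -(-3)*(3 + √2*√8/3) = -(-3)*(3 + √2*(2*√2)/3) = -(-3)*(3 + 4/3) = -(-3)*13/3 = -1*(-13) = 13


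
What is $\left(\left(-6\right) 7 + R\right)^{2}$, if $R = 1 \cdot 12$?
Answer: $900$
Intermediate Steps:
$R = 12$
$\left(\left(-6\right) 7 + R\right)^{2} = \left(\left(-6\right) 7 + 12\right)^{2} = \left(-42 + 12\right)^{2} = \left(-30\right)^{2} = 900$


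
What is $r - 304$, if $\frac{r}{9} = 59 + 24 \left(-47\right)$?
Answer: $-9925$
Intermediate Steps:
$r = -9621$ ($r = 9 \left(59 + 24 \left(-47\right)\right) = 9 \left(59 - 1128\right) = 9 \left(-1069\right) = -9621$)
$r - 304 = -9621 - 304 = -9925$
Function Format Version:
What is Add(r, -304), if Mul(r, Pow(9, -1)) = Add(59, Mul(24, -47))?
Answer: -9925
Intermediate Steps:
r = -9621 (r = Mul(9, Add(59, Mul(24, -47))) = Mul(9, Add(59, -1128)) = Mul(9, -1069) = -9621)
Add(r, -304) = Add(-9621, -304) = -9925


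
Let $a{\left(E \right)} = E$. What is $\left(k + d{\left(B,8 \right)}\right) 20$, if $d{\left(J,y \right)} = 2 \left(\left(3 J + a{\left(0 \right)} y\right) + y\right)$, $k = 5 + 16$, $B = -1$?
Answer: $620$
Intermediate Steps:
$k = 21$
$d{\left(J,y \right)} = 2 y + 6 J$ ($d{\left(J,y \right)} = 2 \left(\left(3 J + 0 y\right) + y\right) = 2 \left(\left(3 J + 0\right) + y\right) = 2 \left(3 J + y\right) = 2 \left(y + 3 J\right) = 2 y + 6 J$)
$\left(k + d{\left(B,8 \right)}\right) 20 = \left(21 + \left(2 \cdot 8 + 6 \left(-1\right)\right)\right) 20 = \left(21 + \left(16 - 6\right)\right) 20 = \left(21 + 10\right) 20 = 31 \cdot 20 = 620$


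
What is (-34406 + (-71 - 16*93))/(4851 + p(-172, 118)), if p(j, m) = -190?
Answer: -35965/4661 ≈ -7.7162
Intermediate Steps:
(-34406 + (-71 - 16*93))/(4851 + p(-172, 118)) = (-34406 + (-71 - 16*93))/(4851 - 190) = (-34406 + (-71 - 1488))/4661 = (-34406 - 1559)*(1/4661) = -35965*1/4661 = -35965/4661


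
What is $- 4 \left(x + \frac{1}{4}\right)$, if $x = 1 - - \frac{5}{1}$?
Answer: $-25$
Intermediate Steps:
$x = 6$ ($x = 1 - \left(-5\right) 1 = 1 - -5 = 1 + 5 = 6$)
$- 4 \left(x + \frac{1}{4}\right) = - 4 \left(6 + \frac{1}{4}\right) = \left(-4\right) \frac{25}{4} = -25$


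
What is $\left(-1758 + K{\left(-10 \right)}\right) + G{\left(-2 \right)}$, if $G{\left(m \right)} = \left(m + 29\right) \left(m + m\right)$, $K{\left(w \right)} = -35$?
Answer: $-1901$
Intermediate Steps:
$G{\left(m \right)} = 2 m \left(29 + m\right)$ ($G{\left(m \right)} = \left(29 + m\right) 2 m = 2 m \left(29 + m\right)$)
$\left(-1758 + K{\left(-10 \right)}\right) + G{\left(-2 \right)} = \left(-1758 - 35\right) + 2 \left(-2\right) \left(29 - 2\right) = -1793 + 2 \left(-2\right) 27 = -1793 - 108 = -1901$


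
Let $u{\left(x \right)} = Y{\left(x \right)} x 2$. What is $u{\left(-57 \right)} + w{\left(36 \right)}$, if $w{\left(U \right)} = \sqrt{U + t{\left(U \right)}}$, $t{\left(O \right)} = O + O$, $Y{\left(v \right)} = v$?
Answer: $6498 + 6 \sqrt{3} \approx 6508.4$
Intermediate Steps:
$t{\left(O \right)} = 2 O$
$u{\left(x \right)} = 2 x^{2}$ ($u{\left(x \right)} = x x 2 = x^{2} \cdot 2 = 2 x^{2}$)
$w{\left(U \right)} = \sqrt{3} \sqrt{U}$ ($w{\left(U \right)} = \sqrt{U + 2 U} = \sqrt{3 U} = \sqrt{3} \sqrt{U}$)
$u{\left(-57 \right)} + w{\left(36 \right)} = 2 \left(-57\right)^{2} + \sqrt{3} \sqrt{36} = 2 \cdot 3249 + \sqrt{3} \cdot 6 = 6498 + 6 \sqrt{3}$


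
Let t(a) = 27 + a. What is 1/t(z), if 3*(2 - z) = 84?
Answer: 1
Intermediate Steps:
z = -26 (z = 2 - ⅓*84 = 2 - 28 = -26)
1/t(z) = 1/(27 - 26) = 1/1 = 1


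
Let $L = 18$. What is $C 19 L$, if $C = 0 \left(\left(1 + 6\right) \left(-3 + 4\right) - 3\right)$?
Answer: $0$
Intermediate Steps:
$C = 0$ ($C = 0 \left(7 \cdot 1 - 3\right) = 0 \left(7 - 3\right) = 0 \cdot 4 = 0$)
$C 19 L = 0 \cdot 19 \cdot 18 = 0 \cdot 18 = 0$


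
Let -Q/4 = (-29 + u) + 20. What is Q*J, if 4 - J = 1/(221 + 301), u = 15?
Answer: -8348/87 ≈ -95.954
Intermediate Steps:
Q = -24 (Q = -4*((-29 + 15) + 20) = -4*(-14 + 20) = -4*6 = -24)
J = 2087/522 (J = 4 - 1/(221 + 301) = 4 - 1/522 = 2087/522 ≈ 3.9981)
Q*J = -24*2087/522 = -8348/87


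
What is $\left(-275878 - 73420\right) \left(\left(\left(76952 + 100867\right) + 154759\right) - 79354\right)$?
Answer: $-88450636752$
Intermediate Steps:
$\left(-275878 - 73420\right) \left(\left(\left(76952 + 100867\right) + 154759\right) - 79354\right) = - 349298 \left(\left(177819 + 154759\right) - 79354\right) = - 349298 \left(332578 - 79354\right) = \left(-349298\right) 253224 = -88450636752$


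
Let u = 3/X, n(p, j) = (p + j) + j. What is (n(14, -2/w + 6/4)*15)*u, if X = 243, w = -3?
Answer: 275/81 ≈ 3.3951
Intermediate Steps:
n(p, j) = p + 2*j (n(p, j) = (j + p) + j = p + 2*j)
u = 1/81 (u = 3/243 = 3*(1/243) = 1/81 ≈ 0.012346)
(n(14, -2/w + 6/4)*15)*u = ((14 + 2*(-2/(-3) + 6/4))*15)*(1/81) = ((14 + 2*(-2*(-⅓) + 6*(¼)))*15)*(1/81) = ((14 + 2*(⅔ + 3/2))*15)*(1/81) = ((14 + 2*(13/6))*15)*(1/81) = ((14 + 13/3)*15)*(1/81) = ((55/3)*15)*(1/81) = 275*(1/81) = 275/81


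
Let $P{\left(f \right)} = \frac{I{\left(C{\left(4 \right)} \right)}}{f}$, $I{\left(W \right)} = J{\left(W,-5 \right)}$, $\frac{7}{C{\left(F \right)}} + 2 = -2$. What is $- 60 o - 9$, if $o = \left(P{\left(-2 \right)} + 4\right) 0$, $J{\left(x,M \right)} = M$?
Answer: $-9$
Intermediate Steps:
$C{\left(F \right)} = - \frac{7}{4}$ ($C{\left(F \right)} = \frac{7}{-2 - 2} = \frac{7}{-4} = 7 \left(- \frac{1}{4}\right) = - \frac{7}{4}$)
$I{\left(W \right)} = -5$
$P{\left(f \right)} = - \frac{5}{f}$
$o = 0$ ($o = \left(- \frac{5}{-2} + 4\right) 0 = \left(\left(-5\right) \left(- \frac{1}{2}\right) + 4\right) 0 = \left(\frac{5}{2} + 4\right) 0 = \frac{13}{2} \cdot 0 = 0$)
$- 60 o - 9 = \left(-60\right) 0 - 9 = 0 - 9 = -9$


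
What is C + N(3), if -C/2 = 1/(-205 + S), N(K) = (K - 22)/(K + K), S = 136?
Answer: -433/138 ≈ -3.1377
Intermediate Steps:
N(K) = (-22 + K)/(2*K) (N(K) = (-22 + K)/((2*K)) = (-22 + K)*(1/(2*K)) = (-22 + K)/(2*K))
C = 2/69 (C = -2/(-205 + 136) = -2/(-69) = -2*(-1/69) = 2/69 ≈ 0.028986)
C + N(3) = 2/69 + (½)*(-22 + 3)/3 = 2/69 + (½)*(⅓)*(-19) = 2/69 - 19/6 = -433/138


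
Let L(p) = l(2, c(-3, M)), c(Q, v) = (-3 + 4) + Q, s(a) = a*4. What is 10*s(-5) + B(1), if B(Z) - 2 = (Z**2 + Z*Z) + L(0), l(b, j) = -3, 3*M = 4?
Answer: -199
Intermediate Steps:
M = 4/3 (M = (1/3)*4 = 4/3 ≈ 1.3333)
s(a) = 4*a
c(Q, v) = 1 + Q
L(p) = -3
B(Z) = -1 + 2*Z**2 (B(Z) = 2 + ((Z**2 + Z*Z) - 3) = 2 + ((Z**2 + Z**2) - 3) = 2 + (2*Z**2 - 3) = 2 + (-3 + 2*Z**2) = -1 + 2*Z**2)
10*s(-5) + B(1) = 10*(4*(-5)) + (-1 + 2*1**2) = 10*(-20) + (-1 + 2*1) = -200 + (-1 + 2) = -200 + 1 = -199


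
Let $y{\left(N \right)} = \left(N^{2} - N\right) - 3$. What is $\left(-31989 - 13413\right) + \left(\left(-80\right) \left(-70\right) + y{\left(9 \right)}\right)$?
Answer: $-39733$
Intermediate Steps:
$y{\left(N \right)} = -3 + N^{2} - N$
$\left(-31989 - 13413\right) + \left(\left(-80\right) \left(-70\right) + y{\left(9 \right)}\right) = \left(-31989 - 13413\right) - -5669 = -45402 + \left(5600 - -69\right) = -45402 + \left(5600 + 69\right) = -45402 + 5669 = -39733$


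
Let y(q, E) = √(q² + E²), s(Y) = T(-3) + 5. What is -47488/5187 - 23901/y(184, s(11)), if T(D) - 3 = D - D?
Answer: -6784/741 - 23901*√530/4240 ≈ -138.93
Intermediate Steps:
T(D) = 3 (T(D) = 3 + (D - D) = 3 + 0 = 3)
s(Y) = 8 (s(Y) = 3 + 5 = 8)
y(q, E) = √(E² + q²)
-47488/5187 - 23901/y(184, s(11)) = -47488/5187 - 23901/√(8² + 184²) = -47488*1/5187 - 23901/√(64 + 33856) = -6784/741 - 23901*√530/4240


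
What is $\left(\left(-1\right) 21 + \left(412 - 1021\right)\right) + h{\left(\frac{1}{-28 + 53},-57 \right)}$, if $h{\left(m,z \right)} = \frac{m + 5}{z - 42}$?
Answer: $- \frac{173264}{275} \approx -630.05$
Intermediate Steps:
$h{\left(m,z \right)} = \frac{5 + m}{-42 + z}$
$\left(\left(-1\right) 21 + \left(412 - 1021\right)\right) + h{\left(\frac{1}{-28 + 53},-57 \right)} = \left(\left(-1\right) 21 + \left(412 - 1021\right)\right) + \frac{5 + \frac{1}{-28 + 53}}{-42 - 57} = \left(-21 + \left(412 - 1021\right)\right) + \frac{5 + \frac{1}{25}}{-99} = \left(-21 - 609\right) - \frac{5 + \frac{1}{25}}{99} = -630 - \frac{14}{275} = - \frac{173264}{275}$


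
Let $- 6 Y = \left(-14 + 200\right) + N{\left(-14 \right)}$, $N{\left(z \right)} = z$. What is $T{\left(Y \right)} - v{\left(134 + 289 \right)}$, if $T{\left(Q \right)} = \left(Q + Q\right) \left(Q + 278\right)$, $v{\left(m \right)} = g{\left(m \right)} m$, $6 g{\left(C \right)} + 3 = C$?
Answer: $- \frac{395146}{9} \approx -43905.0$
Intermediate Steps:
$g{\left(C \right)} = - \frac{1}{2} + \frac{C}{6}$
$v{\left(m \right)} = m \left(- \frac{1}{2} + \frac{m}{6}\right)$ ($v{\left(m \right)} = \left(- \frac{1}{2} + \frac{m}{6}\right) m = m \left(- \frac{1}{2} + \frac{m}{6}\right)$)
$Y = - \frac{86}{3}$ ($Y = - \frac{\left(-14 + 200\right) - 14}{6} = - \frac{186 - 14}{6} = \left(- \frac{1}{6}\right) 172 = - \frac{86}{3} \approx -28.667$)
$T{\left(Q \right)} = 2 Q \left(278 + Q\right)$
$T{\left(Y \right)} - v{\left(134 + 289 \right)} = 2 \left(- \frac{86}{3}\right) \left(278 - \frac{86}{3}\right) - \frac{\left(134 + 289\right) \left(-3 + \left(134 + 289\right)\right)}{6} = 2 \left(- \frac{86}{3}\right) \frac{748}{3} - \frac{1}{6} \cdot 423 \left(-3 + 423\right) = - \frac{128656}{9} - \frac{1}{6} \cdot 423 \cdot 420 = - \frac{128656}{9} - 29610 = - \frac{395146}{9}$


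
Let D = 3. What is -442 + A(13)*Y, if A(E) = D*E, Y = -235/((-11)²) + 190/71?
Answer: -3551327/8591 ≈ -413.38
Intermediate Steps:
Y = 6305/8591 (Y = -235/121 + 190*(1/71) = -235*1/121 + 190/71 = -235/121 + 190/71 = 6305/8591 ≈ 0.73391)
A(E) = 3*E
-442 + A(13)*Y = -442 + (3*13)*(6305/8591) = -442 + 39*(6305/8591) = -442 + 245895/8591 = -3551327/8591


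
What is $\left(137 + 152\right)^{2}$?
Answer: $83521$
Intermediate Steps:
$\left(137 + 152\right)^{2} = 289^{2} = 83521$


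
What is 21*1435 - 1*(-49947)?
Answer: 80082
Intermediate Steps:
21*1435 - 1*(-49947) = 30135 + 49947 = 80082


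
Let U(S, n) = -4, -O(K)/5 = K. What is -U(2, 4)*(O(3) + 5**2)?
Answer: 40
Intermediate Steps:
O(K) = -5*K
-U(2, 4)*(O(3) + 5**2) = -(-4)*(-5*3 + 5**2) = -(-4)*(-15 + 25) = -(-4)*10 = -1*(-40) = 40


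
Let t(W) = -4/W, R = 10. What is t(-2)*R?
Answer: 20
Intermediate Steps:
t(-2)*R = -4/(-2)*10 = -4*(-1/2)*10 = 2*10 = 20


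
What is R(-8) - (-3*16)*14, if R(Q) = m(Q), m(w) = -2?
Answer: 670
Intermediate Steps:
R(Q) = -2
R(-8) - (-3*16)*14 = -2 - (-3*16)*14 = -2 - (-48)*14 = -2 - 1*(-672) = -2 + 672 = 670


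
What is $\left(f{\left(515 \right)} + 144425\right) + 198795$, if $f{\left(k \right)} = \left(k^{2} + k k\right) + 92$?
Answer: $873762$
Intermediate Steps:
$f{\left(k \right)} = 92 + 2 k^{2}$ ($f{\left(k \right)} = \left(k^{2} + k^{2}\right) + 92 = 2 k^{2} + 92 = 92 + 2 k^{2}$)
$\left(f{\left(515 \right)} + 144425\right) + 198795 = \left(\left(92 + 2 \cdot 515^{2}\right) + 144425\right) + 198795 = \left(\left(92 + 2 \cdot 265225\right) + 144425\right) + 198795 = \left(\left(92 + 530450\right) + 144425\right) + 198795 = \left(530542 + 144425\right) + 198795 = 674967 + 198795 = 873762$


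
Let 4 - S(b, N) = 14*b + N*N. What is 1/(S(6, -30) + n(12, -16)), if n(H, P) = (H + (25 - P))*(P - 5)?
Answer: -1/2093 ≈ -0.00047778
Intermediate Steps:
n(H, P) = (-5 + P)*(25 + H - P) (n(H, P) = (25 + H - P)*(-5 + P) = (-5 + P)*(25 + H - P))
S(b, N) = 4 - N**2 - 14*b (S(b, N) = 4 - (14*b + N*N) = 4 - (14*b + N**2) = 4 - (N**2 + 14*b) = 4 + (-N**2 - 14*b) = 4 - N**2 - 14*b)
1/(S(6, -30) + n(12, -16)) = 1/((4 - 1*(-30)**2 - 14*6) + (-125 - 1*(-16)**2 - 5*12 + 30*(-16) + 12*(-16))) = 1/((4 - 1*900 - 84) + (-125 - 1*256 - 60 - 480 - 192)) = 1/((4 - 900 - 84) + (-125 - 256 - 60 - 480 - 192)) = 1/(-980 - 1113) = 1/(-2093) = -1/2093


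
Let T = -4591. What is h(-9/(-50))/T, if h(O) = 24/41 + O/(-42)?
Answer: -16677/131761700 ≈ -0.00012657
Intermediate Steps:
h(O) = 24/41 - O/42 (h(O) = 24*(1/41) + O*(-1/42) = 24/41 - O/42)
h(-9/(-50))/T = (24/41 - (-3)/(14*(-50)))/(-4591) = (24/41 - (-3)*(-1)/(14*50))*(-1/4591) = (24/41 - 1/42*9/50)*(-1/4591) = (24/41 - 3/700)*(-1/4591) = (16677/28700)*(-1/4591) = -16677/131761700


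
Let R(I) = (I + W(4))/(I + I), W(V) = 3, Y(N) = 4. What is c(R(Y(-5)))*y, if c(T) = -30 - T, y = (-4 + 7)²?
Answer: -2223/8 ≈ -277.88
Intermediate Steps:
R(I) = (3 + I)/(2*I) (R(I) = (I + 3)/(I + I) = (3 + I)/((2*I)) = (3 + I)*(1/(2*I)) = (3 + I)/(2*I))
y = 9 (y = 3² = 9)
c(R(Y(-5)))*y = (-30 - (3 + 4)/(2*4))*9 = (-30 - 7/(2*4))*9 = (-30 - 1*7/8)*9 = (-30 - 7/8)*9 = -247/8*9 = -2223/8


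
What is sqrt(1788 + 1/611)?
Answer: sqrt(667498559)/611 ≈ 42.285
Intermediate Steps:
sqrt(1788 + 1/611) = sqrt(1092469/611) = sqrt(667498559)/611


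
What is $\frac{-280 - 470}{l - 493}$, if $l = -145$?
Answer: $\frac{375}{319} \approx 1.1755$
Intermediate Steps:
$\frac{-280 - 470}{l - 493} = \frac{-280 - 470}{-145 - 493} = - \frac{750}{-638} = \left(-750\right) \left(- \frac{1}{638}\right) = \frac{375}{319}$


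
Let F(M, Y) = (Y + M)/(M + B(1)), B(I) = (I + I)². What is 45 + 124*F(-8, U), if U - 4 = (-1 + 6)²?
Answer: -606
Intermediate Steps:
B(I) = 4*I² (B(I) = (2*I)² = 4*I²)
U = 29 (U = 4 + (-1 + 6)² = 4 + 5² = 4 + 25 = 29)
F(M, Y) = (M + Y)/(4 + M) (F(M, Y) = (Y + M)/(M + 4*1²) = (M + Y)/(M + 4*1) = (M + Y)/(M + 4) = (M + Y)/(4 + M))
45 + 124*F(-8, U) = 45 + 124*((-8 + 29)/(4 - 8)) = 45 + 124*(21/(-4)) = 45 + 124*(-¼*21) = 45 + 124*(-21/4) = 45 - 651 = -606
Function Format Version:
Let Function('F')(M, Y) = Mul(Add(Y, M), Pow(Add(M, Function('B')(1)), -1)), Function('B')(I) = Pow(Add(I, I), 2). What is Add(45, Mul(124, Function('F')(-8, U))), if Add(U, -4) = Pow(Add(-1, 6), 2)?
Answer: -606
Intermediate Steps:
Function('B')(I) = Mul(4, Pow(I, 2)) (Function('B')(I) = Pow(Mul(2, I), 2) = Mul(4, Pow(I, 2)))
U = 29 (U = Add(4, Pow(Add(-1, 6), 2)) = Add(4, Pow(5, 2)) = Add(4, 25) = 29)
Function('F')(M, Y) = Mul(Pow(Add(4, M), -1), Add(M, Y)) (Function('F')(M, Y) = Mul(Add(Y, M), Pow(Add(M, Mul(4, Pow(1, 2))), -1)) = Mul(Add(M, Y), Pow(Add(M, Mul(4, 1)), -1)) = Mul(Add(M, Y), Pow(Add(M, 4), -1)) = Mul(Add(M, Y), Pow(Add(4, M), -1)) = Mul(Pow(Add(4, M), -1), Add(M, Y)))
Add(45, Mul(124, Function('F')(-8, U))) = Add(45, Mul(124, Mul(Pow(Add(4, -8), -1), Add(-8, 29)))) = Add(45, Mul(124, Mul(Pow(-4, -1), 21))) = Add(45, Mul(124, Mul(Rational(-1, 4), 21))) = Add(45, Mul(124, Rational(-21, 4))) = Add(45, -651) = -606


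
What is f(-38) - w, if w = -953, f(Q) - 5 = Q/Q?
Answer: 959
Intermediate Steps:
f(Q) = 6 (f(Q) = 5 + Q/Q = 5 + 1 = 6)
f(-38) - w = 6 - 1*(-953) = 6 + 953 = 959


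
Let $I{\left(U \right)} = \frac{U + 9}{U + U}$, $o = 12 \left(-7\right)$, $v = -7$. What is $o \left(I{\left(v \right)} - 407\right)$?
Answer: $34200$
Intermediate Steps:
$o = -84$
$I{\left(U \right)} = \frac{9 + U}{2 U}$
$o \left(I{\left(v \right)} - 407\right) = - 84 \left(\frac{9 - 7}{2 \left(-7\right)} - 407\right) = - 84 \left(\frac{1}{2} \left(- \frac{1}{7}\right) 2 - 407\right) = - 84 \left(- \frac{1}{7} - 407\right) = \left(-84\right) \left(- \frac{2850}{7}\right) = 34200$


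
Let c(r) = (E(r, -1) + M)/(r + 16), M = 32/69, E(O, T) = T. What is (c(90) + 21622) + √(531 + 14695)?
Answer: 158143271/7314 + √15226 ≈ 21745.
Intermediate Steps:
M = 32/69 (M = 32*(1/69) = 32/69 ≈ 0.46377)
c(r) = -37/(69*(16 + r)) (c(r) = (-1 + 32/69)/(r + 16) = -37/(69*(16 + r)))
(c(90) + 21622) + √(531 + 14695) = (-37/(1104 + 69*90) + 21622) + √(531 + 14695) = (-37/(1104 + 6210) + 21622) + √15226 = (-37/7314 + 21622) + √15226 = 158143271/7314 + √15226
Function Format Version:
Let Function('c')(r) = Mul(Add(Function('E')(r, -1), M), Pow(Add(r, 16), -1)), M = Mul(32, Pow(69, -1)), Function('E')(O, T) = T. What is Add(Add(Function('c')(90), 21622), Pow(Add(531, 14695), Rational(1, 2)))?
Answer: Add(Rational(158143271, 7314), Pow(15226, Rational(1, 2))) ≈ 21745.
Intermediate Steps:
M = Rational(32, 69) (M = Mul(32, Rational(1, 69)) = Rational(32, 69) ≈ 0.46377)
Function('c')(r) = Mul(Rational(-37, 69), Pow(Add(16, r), -1)) (Function('c')(r) = Mul(Add(-1, Rational(32, 69)), Pow(Add(r, 16), -1)) = Mul(Rational(-37, 69), Pow(Add(16, r), -1)))
Add(Add(Function('c')(90), 21622), Pow(Add(531, 14695), Rational(1, 2))) = Add(Add(Mul(-37, Pow(Add(1104, Mul(69, 90)), -1)), 21622), Pow(Add(531, 14695), Rational(1, 2))) = Add(Add(Mul(-37, Pow(Add(1104, 6210), -1)), 21622), Pow(15226, Rational(1, 2))) = Add(Add(Mul(-37, Pow(7314, -1)), 21622), Pow(15226, Rational(1, 2))) = Add(Add(Mul(-37, Rational(1, 7314)), 21622), Pow(15226, Rational(1, 2))) = Add(Add(Rational(-37, 7314), 21622), Pow(15226, Rational(1, 2))) = Add(Rational(158143271, 7314), Pow(15226, Rational(1, 2)))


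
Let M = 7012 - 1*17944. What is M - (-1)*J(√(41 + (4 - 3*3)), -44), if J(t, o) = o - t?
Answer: -10982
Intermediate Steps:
M = -10932 (M = 7012 - 17944 = -10932)
M - (-1)*J(√(41 + (4 - 3*3)), -44) = -10932 - (-1)*(-44 - √(41 + (4 - 3*3))) = -10932 - (-1)*(-44 - √(41 + (4 - 9))) = -10932 - (-1)*(-44 - √(41 - 5)) = -10932 - (-1)*(-44 - √36) = -10932 - (-1)*(-44 - 1*6) = -10932 - (-1)*(-44 - 6) = -10932 - (-1)*(-50) = -10932 - 1*50 = -10932 - 50 = -10982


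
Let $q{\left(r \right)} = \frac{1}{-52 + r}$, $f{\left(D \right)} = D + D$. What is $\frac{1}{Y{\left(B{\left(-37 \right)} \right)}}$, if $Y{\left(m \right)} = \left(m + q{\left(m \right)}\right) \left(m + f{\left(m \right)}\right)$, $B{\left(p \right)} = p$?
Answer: $\frac{89}{365634} \approx 0.00024341$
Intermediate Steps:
$f{\left(D \right)} = 2 D$
$Y{\left(m \right)} = 3 m \left(m + \frac{1}{-52 + m}\right)$ ($Y{\left(m \right)} = \left(m + \frac{1}{-52 + m}\right) \left(m + 2 m\right) = \left(m + \frac{1}{-52 + m}\right) 3 m = 3 m \left(m + \frac{1}{-52 + m}\right)$)
$\frac{1}{Y{\left(B{\left(-37 \right)} \right)}} = \frac{1}{3 \left(-37\right) \frac{1}{-52 - 37} \left(1 - 37 \left(-52 - 37\right)\right)} = \frac{1}{3 \left(-37\right) \frac{1}{-89} \left(1 - -3293\right)} = \frac{1}{3 \left(-37\right) \left(- \frac{1}{89}\right) \left(1 + 3293\right)} = \frac{1}{3 \left(-37\right) \left(- \frac{1}{89}\right) 3294} = \frac{1}{\frac{365634}{89}} = \frac{89}{365634}$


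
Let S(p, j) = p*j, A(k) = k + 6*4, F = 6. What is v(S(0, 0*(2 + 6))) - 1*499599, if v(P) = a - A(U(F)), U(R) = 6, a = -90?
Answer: -499719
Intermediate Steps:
A(k) = 24 + k (A(k) = k + 24 = 24 + k)
S(p, j) = j*p
v(P) = -120 (v(P) = -90 - (24 + 6) = -90 - 1*30 = -90 - 30 = -120)
v(S(0, 0*(2 + 6))) - 1*499599 = -120 - 1*499599 = -120 - 499599 = -499719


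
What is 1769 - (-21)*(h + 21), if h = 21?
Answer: 2651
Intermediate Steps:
1769 - (-21)*(h + 21) = 1769 - (-21)*(21 + 21) = 1769 - (-21)*42 = 1769 - 1*(-882) = 1769 + 882 = 2651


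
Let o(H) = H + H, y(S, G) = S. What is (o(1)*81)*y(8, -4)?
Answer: 1296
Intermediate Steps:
o(H) = 2*H
(o(1)*81)*y(8, -4) = ((2*1)*81)*8 = (2*81)*8 = 162*8 = 1296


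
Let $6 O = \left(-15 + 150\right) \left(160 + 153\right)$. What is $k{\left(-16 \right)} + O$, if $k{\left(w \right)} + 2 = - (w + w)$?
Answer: $\frac{14145}{2} \approx 7072.5$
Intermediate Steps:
$k{\left(w \right)} = -2 - 2 w$ ($k{\left(w \right)} = -2 - \left(w + w\right) = -2 - 2 w$)
$O = \frac{14085}{2}$ ($O = \frac{\left(-15 + 150\right) \left(160 + 153\right)}{6} = \frac{135 \cdot 313}{6} = \frac{1}{6} \cdot 42255 = \frac{14085}{2} \approx 7042.5$)
$k{\left(-16 \right)} + O = \left(-2 - -32\right) + \frac{14085}{2} = \left(-2 + 32\right) + \frac{14085}{2} = 30 + \frac{14085}{2} = \frac{14145}{2}$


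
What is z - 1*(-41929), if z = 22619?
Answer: 64548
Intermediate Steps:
z - 1*(-41929) = 22619 - 1*(-41929) = 22619 + 41929 = 64548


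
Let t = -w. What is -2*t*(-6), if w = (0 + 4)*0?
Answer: 0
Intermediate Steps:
w = 0 (w = 4*0 = 0)
t = 0 (t = -1*0 = 0)
-2*t*(-6) = -2*0*(-6) = 0*(-6) = 0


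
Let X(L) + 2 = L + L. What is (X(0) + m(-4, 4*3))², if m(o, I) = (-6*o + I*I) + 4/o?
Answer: 27225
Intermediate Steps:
X(L) = -2 + 2*L (X(L) = -2 + (L + L) = -2 + 2*L)
m(o, I) = I² - 6*o + 4/o (m(o, I) = (-6*o + I²) + 4/o = (I² - 6*o) + 4/o = I² - 6*o + 4/o)
(X(0) + m(-4, 4*3))² = ((-2 + 2*0) + ((4*3)² - 6*(-4) + 4/(-4)))² = ((-2 + 0) + (12² + 24 + 4*(-¼)))² = (-2 + (144 + 24 - 1))² = (-2 + 167)² = 165² = 27225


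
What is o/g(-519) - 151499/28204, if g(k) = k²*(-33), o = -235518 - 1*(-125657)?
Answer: -122142082813/22791172932 ≈ -5.3592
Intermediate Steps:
o = -109861 (o = -235518 + 125657 = -109861)
g(k) = -33*k²
o/g(-519) - 151499/28204 = -109861/((-33*(-519)²)) - 151499/28204 = -109861/((-33*269361)) - 151499*1/28204 = -109861/(-8888913) - 151499/28204 = -109861*(-1/8888913) - 151499/28204 = 109861/8888913 - 151499/28204 = -122142082813/22791172932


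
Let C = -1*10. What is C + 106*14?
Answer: 1474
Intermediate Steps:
C = -10
C + 106*14 = -10 + 106*14 = -10 + 1484 = 1474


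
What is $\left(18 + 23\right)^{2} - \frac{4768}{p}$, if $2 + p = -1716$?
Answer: $\frac{1446363}{859} \approx 1683.8$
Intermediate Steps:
$p = -1718$ ($p = -2 - 1716 = -1718$)
$\left(18 + 23\right)^{2} - \frac{4768}{p} = \left(18 + 23\right)^{2} - \frac{4768}{-1718} = 41^{2} - - \frac{2384}{859} = 1681 + \frac{2384}{859} = \frac{1446363}{859}$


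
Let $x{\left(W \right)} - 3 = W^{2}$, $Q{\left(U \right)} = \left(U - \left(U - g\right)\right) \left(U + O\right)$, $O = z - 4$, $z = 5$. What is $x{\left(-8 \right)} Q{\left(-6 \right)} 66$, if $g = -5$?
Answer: $110550$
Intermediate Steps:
$O = 1$ ($O = 5 - 4 = 1$)
$Q{\left(U \right)} = -5 - 5 U$ ($Q{\left(U \right)} = \left(U - \left(5 + U\right)\right) \left(U + 1\right) = - 5 \left(1 + U\right) = -5 - 5 U$)
$x{\left(W \right)} = 3 + W^{2}$
$x{\left(-8 \right)} Q{\left(-6 \right)} 66 = \left(3 + \left(-8\right)^{2}\right) \left(-5 - -30\right) 66 = \left(3 + 64\right) \left(-5 + 30\right) 66 = 67 \cdot 25 \cdot 66 = 1675 \cdot 66 = 110550$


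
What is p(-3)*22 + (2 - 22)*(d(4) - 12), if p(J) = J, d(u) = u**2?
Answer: -146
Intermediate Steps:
p(-3)*22 + (2 - 22)*(d(4) - 12) = -3*22 + (2 - 22)*(4**2 - 12) = -66 - 20*(16 - 12) = -66 - 20*4 = -66 - 80 = -146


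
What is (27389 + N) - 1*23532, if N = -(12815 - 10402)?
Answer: 1444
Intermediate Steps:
N = -2413 (N = -1*2413 = -2413)
(27389 + N) - 1*23532 = (27389 - 2413) - 1*23532 = 24976 - 23532 = 1444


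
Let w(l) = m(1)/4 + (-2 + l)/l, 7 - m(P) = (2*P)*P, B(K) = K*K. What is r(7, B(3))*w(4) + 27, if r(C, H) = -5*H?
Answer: -207/4 ≈ -51.750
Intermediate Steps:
B(K) = K**2
m(P) = 7 - 2*P**2 (m(P) = 7 - 2*P*P = 7 - 2*P**2)
w(l) = 5/4 + (-2 + l)/l (w(l) = (7 - 2*1**2)/4 + (-2 + l)/l = (7 - 2*1)*(1/4) + (-2 + l)/l = (7 - 2)*(1/4) + (-2 + l)/l = 5*(1/4) + (-2 + l)/l = 5/4 + (-2 + l)/l)
r(7, B(3))*w(4) + 27 = (-5*3**2)*(9/4 - 2/4) + 27 = (-5*9)*(9/4 - 2*1/4) + 27 = -45*(9/4 - 1/2) + 27 = -45*7/4 + 27 = -315/4 + 27 = -207/4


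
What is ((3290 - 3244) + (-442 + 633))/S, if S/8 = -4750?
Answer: -237/38000 ≈ -0.0062368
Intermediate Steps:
S = -38000 (S = 8*(-4750) = -38000)
((3290 - 3244) + (-442 + 633))/S = ((3290 - 3244) + (-442 + 633))/(-38000) = (46 + 191)*(-1/38000) = 237*(-1/38000) = -237/38000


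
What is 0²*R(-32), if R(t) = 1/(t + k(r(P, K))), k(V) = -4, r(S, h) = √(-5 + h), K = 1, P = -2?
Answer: 0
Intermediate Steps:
R(t) = 1/(-4 + t) (R(t) = 1/(t - 4) = 1/(-4 + t))
0²*R(-32) = 0²/(-4 - 32) = 0/(-36) = 0*(-1/36) = 0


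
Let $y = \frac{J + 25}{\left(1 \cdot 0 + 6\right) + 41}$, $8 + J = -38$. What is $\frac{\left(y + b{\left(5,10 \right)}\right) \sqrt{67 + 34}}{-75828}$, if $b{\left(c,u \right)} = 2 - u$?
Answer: $\frac{397 \sqrt{101}}{3563916} \approx 0.0011195$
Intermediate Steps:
$J = -46$ ($J = -8 - 38 = -46$)
$y = - \frac{21}{47}$ ($y = \frac{-46 + 25}{\left(1 \cdot 0 + 6\right) + 41} = - \frac{21}{\left(0 + 6\right) + 41} = - \frac{21}{6 + 41} = - \frac{21}{47} \approx -0.44681$)
$\frac{\left(y + b{\left(5,10 \right)}\right) \sqrt{67 + 34}}{-75828} = \frac{\left(- \frac{21}{47} + \left(2 - 10\right)\right) \sqrt{67 + 34}}{-75828} = \left(- \frac{21}{47} + \left(2 - 10\right)\right) \sqrt{101} \left(- \frac{1}{75828}\right) = \left(- \frac{21}{47} - 8\right) \sqrt{101} \left(- \frac{1}{75828}\right) = - \frac{397 \sqrt{101}}{47} \left(- \frac{1}{75828}\right) = \frac{397 \sqrt{101}}{3563916}$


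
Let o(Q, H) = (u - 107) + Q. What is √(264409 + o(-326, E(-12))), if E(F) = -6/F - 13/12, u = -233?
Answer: √263743 ≈ 513.56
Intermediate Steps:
E(F) = -13/12 - 6/F (E(F) = -6/F - 13*1/12 = -6/F - 13/12 = -13/12 - 6/F)
o(Q, H) = -340 + Q (o(Q, H) = (-233 - 107) + Q = -340 + Q)
√(264409 + o(-326, E(-12))) = √(264409 + (-340 - 326)) = √(264409 - 666) = √263743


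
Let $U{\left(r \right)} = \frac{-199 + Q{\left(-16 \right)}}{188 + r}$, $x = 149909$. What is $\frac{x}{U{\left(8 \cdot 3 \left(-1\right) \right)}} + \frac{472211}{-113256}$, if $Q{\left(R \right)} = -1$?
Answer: $- \frac{348062726207}{2831400} \approx -1.2293 \cdot 10^{5}$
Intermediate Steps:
$U{\left(r \right)} = - \frac{200}{188 + r}$ ($U{\left(r \right)} = \frac{-199 - 1}{188 + r} = - \frac{200}{188 + r}$)
$\frac{x}{U{\left(8 \cdot 3 \left(-1\right) \right)}} + \frac{472211}{-113256} = \frac{149909}{\left(-200\right) \frac{1}{188 + 8 \cdot 3 \left(-1\right)}} + \frac{472211}{-113256} = \frac{149909}{\left(-200\right) \frac{1}{188 + 24 \left(-1\right)}} + 472211 \left(- \frac{1}{113256}\right) = \frac{149909}{\left(-200\right) \frac{1}{188 - 24}} - \frac{472211}{113256} = \frac{149909}{\left(-200\right) \frac{1}{164}} - \frac{472211}{113256} = \frac{149909}{- \frac{50}{41}} - \frac{472211}{113256} = 149909 \left(- \frac{41}{50}\right) - \frac{472211}{113256} = - \frac{6146269}{50} - \frac{472211}{113256} = - \frac{348062726207}{2831400}$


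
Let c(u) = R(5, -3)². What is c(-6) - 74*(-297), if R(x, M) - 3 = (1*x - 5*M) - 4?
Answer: 22339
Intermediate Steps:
R(x, M) = -1 + x - 5*M (R(x, M) = 3 + ((1*x - 5*M) - 4) = 3 + ((x - 5*M) - 4) = 3 + (-4 + x - 5*M) = -1 + x - 5*M)
c(u) = 361 (c(u) = (-1 + 5 - 5*(-3))² = (-1 + 5 + 15)² = 19² = 361)
c(-6) - 74*(-297) = 361 - 74*(-297) = 361 + 21978 = 22339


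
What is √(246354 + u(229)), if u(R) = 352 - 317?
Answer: √246389 ≈ 496.38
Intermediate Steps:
u(R) = 35
√(246354 + u(229)) = √(246354 + 35) = √246389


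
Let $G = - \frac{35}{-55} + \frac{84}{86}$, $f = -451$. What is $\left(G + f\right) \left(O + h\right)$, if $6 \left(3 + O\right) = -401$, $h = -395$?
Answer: $\frac{296414920}{1419} \approx 2.0889 \cdot 10^{5}$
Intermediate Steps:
$G = \frac{763}{473}$ ($G = \left(-35\right) \left(- \frac{1}{55}\right) + 84 \cdot \frac{1}{86} = \frac{7}{11} + \frac{42}{43} = \frac{763}{473} \approx 1.6131$)
$O = - \frac{419}{6}$ ($O = -3 + \frac{1}{6} \left(-401\right) = -3 - \frac{401}{6} = - \frac{419}{6} \approx -69.833$)
$\left(G + f\right) \left(O + h\right) = \left(\frac{763}{473} - 451\right) \left(- \frac{419}{6} - 395\right) = \left(- \frac{212560}{473}\right) \left(- \frac{2789}{6}\right) = \frac{296414920}{1419}$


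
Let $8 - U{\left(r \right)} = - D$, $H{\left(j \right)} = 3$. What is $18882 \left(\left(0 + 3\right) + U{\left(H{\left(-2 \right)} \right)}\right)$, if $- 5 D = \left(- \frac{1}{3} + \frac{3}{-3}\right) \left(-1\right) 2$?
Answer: $\frac{988158}{5} \approx 1.9763 \cdot 10^{5}$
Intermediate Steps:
$D = - \frac{8}{15}$ ($D = - \frac{\left(- \frac{1}{3} + \frac{3}{-3}\right) \left(-1\right) 2}{5} = - \frac{\left(\left(-1\right) \frac{1}{3} + 3 \left(- \frac{1}{3}\right)\right) \left(-1\right) 2}{5} = - \frac{\left(- \frac{1}{3} - 1\right) \left(-1\right) 2}{5} = - \frac{\left(- \frac{4}{3}\right) \left(-1\right) 2}{5} = - \frac{\frac{4}{3} \cdot 2}{5} = \left(- \frac{1}{5}\right) \frac{8}{3} = - \frac{8}{15} \approx -0.53333$)
$U{\left(r \right)} = \frac{112}{15}$ ($U{\left(r \right)} = 8 - \left(-1\right) \left(- \frac{8}{15}\right) = 8 - \frac{8}{15} = \frac{112}{15}$)
$18882 \left(\left(0 + 3\right) + U{\left(H{\left(-2 \right)} \right)}\right) = 18882 \left(\left(0 + 3\right) + \frac{112}{15}\right) = 18882 \left(3 + \frac{112}{15}\right) = 18882 \cdot \frac{157}{15} = \frac{988158}{5}$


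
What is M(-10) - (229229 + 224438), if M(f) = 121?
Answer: -453546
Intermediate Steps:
M(-10) - (229229 + 224438) = 121 - (229229 + 224438) = 121 - 1*453667 = 121 - 453667 = -453546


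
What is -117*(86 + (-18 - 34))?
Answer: -3978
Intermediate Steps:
-117*(86 + (-18 - 34)) = -117*(86 - 52) = -117*34 = -3978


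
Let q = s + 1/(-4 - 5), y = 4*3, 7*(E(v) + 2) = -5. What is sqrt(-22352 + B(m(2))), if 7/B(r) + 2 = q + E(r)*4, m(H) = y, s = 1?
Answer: I*sqrt(12707802146)/754 ≈ 149.51*I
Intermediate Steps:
E(v) = -19/7 (E(v) = -2 + (1/7)*(-5) = -2 - 5/7 = -19/7)
y = 12
m(H) = 12
q = 8/9 (q = 1 + 1/(-4 - 5) = 1 + 1/(-9) = 1 - 1/9 = 8/9 ≈ 0.88889)
B(r) = -441/754 (B(r) = 7/(-2 + (8/9 - 19/7*4)) = 7/(-2 + (8/9 - 76/7)) = 7/(-2 - 628/63) = 7/(-754/63) = 7*(-63/754) = -441/754)
sqrt(-22352 + B(m(2))) = sqrt(-22352 - 441/754) = sqrt(-16853849/754) = I*sqrt(12707802146)/754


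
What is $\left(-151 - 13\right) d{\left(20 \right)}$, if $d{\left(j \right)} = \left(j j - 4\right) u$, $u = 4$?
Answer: $-259776$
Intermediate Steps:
$d{\left(j \right)} = -16 + 4 j^{2}$ ($d{\left(j \right)} = \left(j j - 4\right) 4 = \left(j^{2} - 4\right) 4 = \left(-4 + j^{2}\right) 4 = -16 + 4 j^{2}$)
$\left(-151 - 13\right) d{\left(20 \right)} = \left(-151 - 13\right) \left(-16 + 4 \cdot 20^{2}\right) = - 164 \left(-16 + 4 \cdot 400\right) = - 164 \left(-16 + 1600\right) = \left(-164\right) 1584 = -259776$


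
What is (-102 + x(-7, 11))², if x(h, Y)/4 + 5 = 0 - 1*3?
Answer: 17956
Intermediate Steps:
x(h, Y) = -32 (x(h, Y) = -20 + 4*(0 - 1*3) = -20 + 4*(0 - 3) = -20 + 4*(-3) = -20 - 12 = -32)
(-102 + x(-7, 11))² = (-102 - 32)² = (-134)² = 17956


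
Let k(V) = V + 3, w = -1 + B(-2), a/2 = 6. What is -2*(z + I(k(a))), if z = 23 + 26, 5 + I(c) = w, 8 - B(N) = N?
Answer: -106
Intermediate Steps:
a = 12 (a = 2*6 = 12)
B(N) = 8 - N
w = 9 (w = -1 + (8 - 1*(-2)) = -1 + (8 + 2) = -1 + 10 = 9)
k(V) = 3 + V
I(c) = 4 (I(c) = -5 + 9 = 4)
z = 49
-2*(z + I(k(a))) = -2*(49 + 4) = -2*53 = -106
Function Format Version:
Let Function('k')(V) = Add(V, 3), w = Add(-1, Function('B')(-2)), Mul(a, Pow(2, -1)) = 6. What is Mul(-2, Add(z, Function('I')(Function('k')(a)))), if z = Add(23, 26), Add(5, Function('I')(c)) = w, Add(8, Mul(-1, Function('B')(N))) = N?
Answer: -106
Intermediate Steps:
a = 12 (a = Mul(2, 6) = 12)
Function('B')(N) = Add(8, Mul(-1, N))
w = 9 (w = Add(-1, Add(8, Mul(-1, -2))) = Add(-1, Add(8, 2)) = Add(-1, 10) = 9)
Function('k')(V) = Add(3, V)
Function('I')(c) = 4 (Function('I')(c) = Add(-5, 9) = 4)
z = 49
Mul(-2, Add(z, Function('I')(Function('k')(a)))) = Mul(-2, Add(49, 4)) = Mul(-2, 53) = -106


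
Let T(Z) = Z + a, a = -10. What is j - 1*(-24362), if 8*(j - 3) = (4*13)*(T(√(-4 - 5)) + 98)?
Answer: 24937 + 39*I/2 ≈ 24937.0 + 19.5*I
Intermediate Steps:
T(Z) = -10 + Z (T(Z) = Z - 10 = -10 + Z)
j = 575 + 39*I/2 (j = 3 + ((4*13)*((-10 + √(-4 - 5)) + 98))/8 = 3 + (52*((-10 + √(-9)) + 98))/8 = 3 + (52*((-10 + 3*I) + 98))/8 = 3 + (52*(88 + 3*I))/8 = 3 + (4576 + 156*I)/8 = 3 + (572 + 39*I/2) = 575 + 39*I/2 ≈ 575.0 + 19.5*I)
j - 1*(-24362) = (575 + 39*I/2) - 1*(-24362) = (575 + 39*I/2) + 24362 = 24937 + 39*I/2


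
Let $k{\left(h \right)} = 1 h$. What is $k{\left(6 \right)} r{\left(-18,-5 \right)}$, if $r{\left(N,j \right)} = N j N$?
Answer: $-9720$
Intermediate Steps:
$k{\left(h \right)} = h$
$r{\left(N,j \right)} = j N^{2}$
$k{\left(6 \right)} r{\left(-18,-5 \right)} = 6 \left(- 5 \left(-18\right)^{2}\right) = 6 \left(\left(-5\right) 324\right) = 6 \left(-1620\right) = -9720$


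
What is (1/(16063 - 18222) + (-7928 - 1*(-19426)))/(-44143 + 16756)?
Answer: -8274727/19709511 ≈ -0.41983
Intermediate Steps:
(1/(16063 - 18222) + (-7928 - 1*(-19426)))/(-44143 + 16756) = (1/(-2159) + (-7928 + 19426))/(-27387) = (-1/2159 + 11498)*(-1/27387) = (24824181/2159)*(-1/27387) = -8274727/19709511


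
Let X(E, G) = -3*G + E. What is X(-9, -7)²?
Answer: 144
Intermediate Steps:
X(E, G) = E - 3*G
X(-9, -7)² = (-9 - 3*(-7))² = (-9 + 21)² = 12² = 144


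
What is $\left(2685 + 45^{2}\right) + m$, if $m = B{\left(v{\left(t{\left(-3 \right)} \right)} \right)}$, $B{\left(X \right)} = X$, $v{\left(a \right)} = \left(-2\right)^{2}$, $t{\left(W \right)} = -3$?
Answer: $4714$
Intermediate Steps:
$v{\left(a \right)} = 4$
$m = 4$
$\left(2685 + 45^{2}\right) + m = \left(2685 + 45^{2}\right) + 4 = \left(2685 + 2025\right) + 4 = 4710 + 4 = 4714$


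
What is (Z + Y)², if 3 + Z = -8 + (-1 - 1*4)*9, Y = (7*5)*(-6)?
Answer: 70756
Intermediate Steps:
Y = -210 (Y = 35*(-6) = -210)
Z = -56 (Z = -3 + (-8 + (-1 - 1*4)*9) = -3 + (-8 + (-1 - 4)*9) = -3 + (-8 - 5*9) = -3 + (-8 - 45) = -3 - 53 = -56)
(Z + Y)² = (-56 - 210)² = (-266)² = 70756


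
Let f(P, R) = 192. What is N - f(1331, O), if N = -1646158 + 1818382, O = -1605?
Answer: 172032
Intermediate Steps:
N = 172224
N - f(1331, O) = 172224 - 1*192 = 172224 - 192 = 172032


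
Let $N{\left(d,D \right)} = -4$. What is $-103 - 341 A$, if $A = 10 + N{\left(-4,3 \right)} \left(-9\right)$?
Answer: $-15789$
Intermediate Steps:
$A = 46$ ($A = 10 - -36 = 10 + 36 = 46$)
$-103 - 341 A = -103 - 15686 = -15789$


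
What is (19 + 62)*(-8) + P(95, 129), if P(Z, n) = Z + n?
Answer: -424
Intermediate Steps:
(19 + 62)*(-8) + P(95, 129) = (19 + 62)*(-8) + (95 + 129) = 81*(-8) + 224 = -648 + 224 = -424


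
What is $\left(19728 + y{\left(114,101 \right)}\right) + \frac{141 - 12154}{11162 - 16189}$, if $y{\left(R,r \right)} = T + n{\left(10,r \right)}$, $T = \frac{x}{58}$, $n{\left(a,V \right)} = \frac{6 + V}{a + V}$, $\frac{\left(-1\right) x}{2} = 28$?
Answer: $\frac{319275424376}{16181913} \approx 19730.0$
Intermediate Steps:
$x = -56$ ($x = \left(-2\right) 28 = -56$)
$n{\left(a,V \right)} = \frac{6 + V}{V + a}$
$T = - \frac{28}{29}$ ($T = - \frac{56}{58} = \left(-56\right) \frac{1}{58} = - \frac{28}{29} \approx -0.96552$)
$y{\left(R,r \right)} = - \frac{28}{29} + \frac{6 + r}{10 + r}$ ($y{\left(R,r \right)} = - \frac{28}{29} + \frac{6 + r}{r + 10} = - \frac{28}{29} + \frac{6 + r}{10 + r}$)
$\left(19728 + y{\left(114,101 \right)}\right) + \frac{141 - 12154}{11162 - 16189} = \left(19728 + \frac{-106 + 101}{29 \left(10 + 101\right)}\right) + \frac{141 - 12154}{11162 - 16189} = \left(19728 + \frac{1}{29} \cdot \frac{1}{111} \left(-5\right)\right) - \frac{12013}{-5027} = \left(19728 + \frac{1}{29} \cdot \frac{1}{111} \left(-5\right)\right) - - \frac{12013}{5027} = \left(19728 - \frac{5}{3219}\right) + \frac{12013}{5027} = \frac{63504427}{3219} + \frac{12013}{5027} = \frac{319275424376}{16181913}$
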